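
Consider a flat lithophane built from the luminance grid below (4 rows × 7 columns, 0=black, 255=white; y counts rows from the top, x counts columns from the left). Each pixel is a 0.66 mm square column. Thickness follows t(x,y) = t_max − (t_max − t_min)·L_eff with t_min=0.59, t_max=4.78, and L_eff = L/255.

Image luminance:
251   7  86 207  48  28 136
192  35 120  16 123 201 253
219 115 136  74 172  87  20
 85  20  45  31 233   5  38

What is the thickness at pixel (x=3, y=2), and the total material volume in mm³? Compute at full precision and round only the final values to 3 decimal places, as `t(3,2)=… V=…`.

span = t_max - t_min = 4.78 - 0.59 = 4.190
L(3,2) = 74, L_eff = 74/255 = 0.290196
t(3,2) = 4.78 - 4.190·0.290196 = 3.564
Σt over all 4·7 pixels = 2163043/25500 ≈ 84.8252157
V = pitch²·Σt = 0.66²·2163043/25500 = 36.950

t(3,2)=3.564 V=36.950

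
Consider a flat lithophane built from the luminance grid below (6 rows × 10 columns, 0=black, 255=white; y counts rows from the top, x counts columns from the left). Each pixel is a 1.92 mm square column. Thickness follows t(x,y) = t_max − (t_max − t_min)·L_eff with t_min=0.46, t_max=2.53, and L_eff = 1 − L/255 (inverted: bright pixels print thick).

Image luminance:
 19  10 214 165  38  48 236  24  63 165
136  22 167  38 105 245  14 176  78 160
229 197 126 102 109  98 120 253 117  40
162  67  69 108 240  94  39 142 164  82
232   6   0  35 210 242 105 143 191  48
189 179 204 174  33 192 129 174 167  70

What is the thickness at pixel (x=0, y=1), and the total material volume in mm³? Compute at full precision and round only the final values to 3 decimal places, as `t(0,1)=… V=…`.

span = t_max - t_min = 2.53 - 0.46 = 2.070
L(0,1) = 136, L_eff = 1 - 136/255 = 0.466667 (inverted)
t(0,1) = 2.53 - 2.070·0.466667 = 1.564
Σt over all 6·10 pixels = 186369/2125 ≈ 87.7030588
V = pitch²·Σt = 1.92²·186369/2125 = 323.309

t(0,1)=1.564 V=323.309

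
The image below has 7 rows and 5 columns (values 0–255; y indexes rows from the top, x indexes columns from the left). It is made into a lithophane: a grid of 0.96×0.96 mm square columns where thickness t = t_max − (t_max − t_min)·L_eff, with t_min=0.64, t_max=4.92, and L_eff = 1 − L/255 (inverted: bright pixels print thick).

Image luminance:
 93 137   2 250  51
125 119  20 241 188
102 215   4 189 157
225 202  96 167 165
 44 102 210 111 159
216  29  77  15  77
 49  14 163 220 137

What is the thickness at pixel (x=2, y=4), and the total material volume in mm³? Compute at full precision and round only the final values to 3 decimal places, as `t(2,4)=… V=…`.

t(2,4)=4.165 V=88.256

span = t_max - t_min = 4.92 - 0.64 = 4.280
L(2,4) = 210, L_eff = 1 - 210/255 = 0.176471 (inverted)
t(2,4) = 4.92 - 4.280·0.176471 = 4.165
Σt over all 7·5 pixels = 203499/2125 ≈ 95.7642353
V = pitch²·Σt = 0.96²·203499/2125 = 88.256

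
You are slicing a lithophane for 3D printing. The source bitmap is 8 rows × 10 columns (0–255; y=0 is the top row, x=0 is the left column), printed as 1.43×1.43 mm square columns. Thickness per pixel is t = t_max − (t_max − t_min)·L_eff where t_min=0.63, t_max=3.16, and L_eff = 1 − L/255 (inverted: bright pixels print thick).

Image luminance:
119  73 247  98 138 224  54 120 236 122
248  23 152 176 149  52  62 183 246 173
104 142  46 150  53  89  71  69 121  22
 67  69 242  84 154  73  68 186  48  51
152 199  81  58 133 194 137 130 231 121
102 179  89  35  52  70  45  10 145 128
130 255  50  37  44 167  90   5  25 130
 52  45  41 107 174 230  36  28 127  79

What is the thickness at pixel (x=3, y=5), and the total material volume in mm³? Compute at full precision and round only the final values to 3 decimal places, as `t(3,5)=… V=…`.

t(3,5)=0.977 V=284.585

span = t_max - t_min = 3.16 - 0.63 = 2.530
L(3,5) = 35, L_eff = 1 - 35/255 = 0.862745 (inverted)
t(3,5) = 3.16 - 2.530·0.862745 = 0.977
Σt over all 8·10 pixels = 3548791/25500 ≈ 139.1682745
V = pitch²·Σt = 1.43²·3548791/25500 = 284.585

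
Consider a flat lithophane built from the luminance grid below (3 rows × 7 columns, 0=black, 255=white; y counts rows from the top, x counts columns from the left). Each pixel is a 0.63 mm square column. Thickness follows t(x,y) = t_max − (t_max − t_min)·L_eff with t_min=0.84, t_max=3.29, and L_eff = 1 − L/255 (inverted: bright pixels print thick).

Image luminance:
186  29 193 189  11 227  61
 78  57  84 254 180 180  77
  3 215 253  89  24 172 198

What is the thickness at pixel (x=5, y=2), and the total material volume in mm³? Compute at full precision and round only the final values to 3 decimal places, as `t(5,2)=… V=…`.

t(5,2)=2.493 V=17.526

span = t_max - t_min = 3.29 - 0.84 = 2.450
L(5,2) = 172, L_eff = 1 - 172/255 = 0.325490 (inverted)
t(5,2) = 3.29 - 2.450·0.325490 = 2.493
Σt over all 3·7 pixels = 18767/425 ≈ 44.1576471
V = pitch²·Σt = 0.63²·18767/425 = 17.526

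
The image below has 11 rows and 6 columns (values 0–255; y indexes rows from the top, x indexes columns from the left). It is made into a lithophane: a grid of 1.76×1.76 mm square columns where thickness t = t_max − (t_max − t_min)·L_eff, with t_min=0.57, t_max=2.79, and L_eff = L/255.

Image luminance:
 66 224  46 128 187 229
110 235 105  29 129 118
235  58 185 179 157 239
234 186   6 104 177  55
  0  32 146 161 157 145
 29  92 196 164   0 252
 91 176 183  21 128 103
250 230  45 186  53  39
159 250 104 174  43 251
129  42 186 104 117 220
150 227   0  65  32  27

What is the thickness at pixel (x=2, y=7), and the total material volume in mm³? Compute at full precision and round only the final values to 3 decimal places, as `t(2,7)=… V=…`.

span = t_max - t_min = 2.79 - 0.57 = 2.220
L(2,7) = 45, L_eff = 45/255 = 0.176471
t(2,7) = 2.79 - 2.220·0.176471 = 2.398
Σt over all 11·6 pixels = 93027/850 ≈ 109.4435294
V = pitch²·Σt = 1.76²·93027/850 = 339.012

t(2,7)=2.398 V=339.012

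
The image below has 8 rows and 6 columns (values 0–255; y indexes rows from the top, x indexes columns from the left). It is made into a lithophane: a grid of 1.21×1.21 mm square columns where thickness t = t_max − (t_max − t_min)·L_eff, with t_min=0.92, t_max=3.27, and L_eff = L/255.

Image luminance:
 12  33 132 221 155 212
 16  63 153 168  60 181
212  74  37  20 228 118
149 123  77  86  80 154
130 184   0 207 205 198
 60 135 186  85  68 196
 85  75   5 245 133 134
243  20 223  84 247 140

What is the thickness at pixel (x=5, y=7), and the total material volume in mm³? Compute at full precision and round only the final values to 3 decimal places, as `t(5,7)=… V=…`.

t(5,7)=1.980 V=148.147

span = t_max - t_min = 3.27 - 0.92 = 2.350
L(5,7) = 140, L_eff = 140/255 = 0.549020
t(5,7) = 3.27 - 2.350·0.549020 = 1.980
Σt over all 8·6 pixels = 7589/75 ≈ 101.1866667
V = pitch²·Σt = 1.21²·7589/75 = 148.147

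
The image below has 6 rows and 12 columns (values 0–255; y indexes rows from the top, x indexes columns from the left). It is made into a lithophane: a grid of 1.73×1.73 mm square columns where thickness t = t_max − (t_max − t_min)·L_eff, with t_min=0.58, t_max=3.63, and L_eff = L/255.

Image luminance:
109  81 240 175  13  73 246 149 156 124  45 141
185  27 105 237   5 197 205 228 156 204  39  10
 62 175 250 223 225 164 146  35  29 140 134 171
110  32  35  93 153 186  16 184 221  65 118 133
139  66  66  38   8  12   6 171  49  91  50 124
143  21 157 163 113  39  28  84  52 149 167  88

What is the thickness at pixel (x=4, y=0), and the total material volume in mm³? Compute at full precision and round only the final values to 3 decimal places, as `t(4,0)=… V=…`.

t(4,0)=3.475 V=486.036

span = t_max - t_min = 3.63 - 0.58 = 3.050
L(4,0) = 13, L_eff = 13/255 = 0.050980
t(4,0) = 3.63 - 3.050·0.050980 = 3.475
Σt over all 6·12 pixels = 138037/850 ≈ 162.3964706
V = pitch²·Σt = 1.73²·138037/850 = 486.036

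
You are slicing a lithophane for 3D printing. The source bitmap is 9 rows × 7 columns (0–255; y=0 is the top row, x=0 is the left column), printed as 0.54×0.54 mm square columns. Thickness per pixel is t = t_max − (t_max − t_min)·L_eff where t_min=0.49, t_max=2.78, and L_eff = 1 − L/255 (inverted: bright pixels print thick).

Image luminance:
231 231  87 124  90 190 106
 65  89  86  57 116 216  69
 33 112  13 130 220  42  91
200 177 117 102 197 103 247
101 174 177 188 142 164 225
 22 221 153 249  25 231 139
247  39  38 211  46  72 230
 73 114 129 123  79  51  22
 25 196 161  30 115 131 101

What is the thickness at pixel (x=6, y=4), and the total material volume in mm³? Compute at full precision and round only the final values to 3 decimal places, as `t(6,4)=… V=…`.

span = t_max - t_min = 2.78 - 0.49 = 2.290
L(6,4) = 225, L_eff = 1 - 225/255 = 0.117647 (inverted)
t(6,4) = 2.78 - 2.290·0.117647 = 2.511
Σt over all 9·7 pixels = 10463/102 ≈ 102.5784314
V = pitch²·Σt = 0.54²·10463/102 = 29.912

t(6,4)=2.511 V=29.912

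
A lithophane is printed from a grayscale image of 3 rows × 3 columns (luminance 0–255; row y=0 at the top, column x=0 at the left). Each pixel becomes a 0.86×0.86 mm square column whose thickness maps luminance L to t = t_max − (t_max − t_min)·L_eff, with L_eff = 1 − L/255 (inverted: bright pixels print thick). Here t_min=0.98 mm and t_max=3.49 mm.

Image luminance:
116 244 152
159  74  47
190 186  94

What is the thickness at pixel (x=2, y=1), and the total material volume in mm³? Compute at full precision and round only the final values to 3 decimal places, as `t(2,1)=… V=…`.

span = t_max - t_min = 3.49 - 0.98 = 2.510
L(2,1) = 47, L_eff = 1 - 47/255 = 0.815686 (inverted)
t(2,1) = 3.49 - 2.510·0.815686 = 1.443
Σt over all 3·3 pixels = 135418/6375 ≈ 21.2420392
V = pitch²·Σt = 0.86²·135418/6375 = 15.711

t(2,1)=1.443 V=15.711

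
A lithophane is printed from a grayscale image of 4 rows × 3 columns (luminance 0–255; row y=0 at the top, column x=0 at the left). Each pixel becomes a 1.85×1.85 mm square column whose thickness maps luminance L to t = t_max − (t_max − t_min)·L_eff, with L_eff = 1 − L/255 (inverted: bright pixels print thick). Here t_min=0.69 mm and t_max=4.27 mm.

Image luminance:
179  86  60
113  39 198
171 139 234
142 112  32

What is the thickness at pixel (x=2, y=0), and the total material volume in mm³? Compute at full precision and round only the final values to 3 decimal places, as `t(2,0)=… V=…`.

t(2,0)=1.532 V=100.652

span = t_max - t_min = 4.27 - 0.69 = 3.580
L(2,0) = 60, L_eff = 1 - 60/255 = 0.764706 (inverted)
t(2,0) = 4.27 - 3.580·0.764706 = 1.532
Σt over all 4·3 pixels = 74993/2550 ≈ 29.4090196
V = pitch²·Σt = 1.85²·74993/2550 = 100.652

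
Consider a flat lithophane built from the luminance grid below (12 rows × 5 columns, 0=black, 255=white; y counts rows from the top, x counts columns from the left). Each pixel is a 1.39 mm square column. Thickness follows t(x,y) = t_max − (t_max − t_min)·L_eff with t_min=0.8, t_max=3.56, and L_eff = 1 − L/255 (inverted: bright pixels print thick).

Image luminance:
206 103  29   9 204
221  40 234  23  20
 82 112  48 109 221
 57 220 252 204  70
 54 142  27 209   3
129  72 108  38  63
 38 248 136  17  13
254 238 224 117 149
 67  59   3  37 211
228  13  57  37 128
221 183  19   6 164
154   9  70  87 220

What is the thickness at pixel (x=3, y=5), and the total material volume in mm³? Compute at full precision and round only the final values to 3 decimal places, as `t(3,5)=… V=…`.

t(3,5)=1.211 V=233.187

span = t_max - t_min = 3.56 - 0.8 = 2.760
L(3,5) = 38, L_eff = 1 - 38/255 = 0.850980 (inverted)
t(3,5) = 3.56 - 2.760·0.850980 = 1.211
Σt over all 12·5 pixels = 256468/2125 ≈ 120.6908235
V = pitch²·Σt = 1.39²·256468/2125 = 233.187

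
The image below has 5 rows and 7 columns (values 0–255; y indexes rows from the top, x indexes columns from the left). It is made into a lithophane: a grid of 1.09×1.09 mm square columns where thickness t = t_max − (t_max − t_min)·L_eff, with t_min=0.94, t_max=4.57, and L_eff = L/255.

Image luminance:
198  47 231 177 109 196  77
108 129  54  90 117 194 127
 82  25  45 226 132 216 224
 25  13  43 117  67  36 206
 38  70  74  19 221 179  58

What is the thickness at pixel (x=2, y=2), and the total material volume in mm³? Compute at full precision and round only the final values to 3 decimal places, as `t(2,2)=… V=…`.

span = t_max - t_min = 4.57 - 0.94 = 3.630
L(2,2) = 45, L_eff = 45/255 = 0.176471
t(2,2) = 4.57 - 3.630·0.176471 = 3.929
Σt over all 5·7 pixels = 175841/1700 ≈ 103.4358824
V = pitch²·Σt = 1.09²·175841/1700 = 122.892

t(2,2)=3.929 V=122.892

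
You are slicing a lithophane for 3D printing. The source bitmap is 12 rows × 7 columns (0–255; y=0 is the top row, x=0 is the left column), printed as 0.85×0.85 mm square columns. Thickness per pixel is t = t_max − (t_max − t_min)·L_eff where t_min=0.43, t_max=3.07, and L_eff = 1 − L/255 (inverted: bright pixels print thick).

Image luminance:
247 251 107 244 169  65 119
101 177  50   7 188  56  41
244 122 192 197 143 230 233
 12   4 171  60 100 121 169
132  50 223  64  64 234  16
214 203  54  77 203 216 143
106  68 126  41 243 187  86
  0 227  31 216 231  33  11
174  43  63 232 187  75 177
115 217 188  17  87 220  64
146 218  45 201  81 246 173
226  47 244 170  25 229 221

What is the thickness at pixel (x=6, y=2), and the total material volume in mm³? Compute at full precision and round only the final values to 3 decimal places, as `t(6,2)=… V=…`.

span = t_max - t_min = 3.07 - 0.43 = 2.640
L(6,2) = 233, L_eff = 1 - 233/255 = 0.086275 (inverted)
t(6,2) = 3.07 - 2.640·0.086275 = 2.842
Σt over all 12·7 pixels = 65731/425 ≈ 154.6611765
V = pitch²·Σt = 0.85²·65731/425 = 111.743

t(6,2)=2.842 V=111.743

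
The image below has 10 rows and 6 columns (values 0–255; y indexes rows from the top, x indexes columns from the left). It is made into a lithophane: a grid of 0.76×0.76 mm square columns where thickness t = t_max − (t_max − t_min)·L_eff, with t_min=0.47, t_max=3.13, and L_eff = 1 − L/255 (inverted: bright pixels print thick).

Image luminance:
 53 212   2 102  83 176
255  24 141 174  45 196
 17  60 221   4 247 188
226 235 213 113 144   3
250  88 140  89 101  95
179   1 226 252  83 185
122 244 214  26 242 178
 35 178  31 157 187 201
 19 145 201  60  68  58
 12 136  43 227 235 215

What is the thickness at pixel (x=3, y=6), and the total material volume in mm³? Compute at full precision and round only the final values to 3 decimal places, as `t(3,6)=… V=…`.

span = t_max - t_min = 3.13 - 0.47 = 2.660
L(3,6) = 26, L_eff = 1 - 26/255 = 0.898039 (inverted)
t(3,6) = 3.13 - 2.660·0.898039 = 0.741
Σt over all 10·6 pixels = 1431131/12750 ≈ 112.2455686
V = pitch²·Σt = 0.76²·1431131/12750 = 64.833

t(3,6)=0.741 V=64.833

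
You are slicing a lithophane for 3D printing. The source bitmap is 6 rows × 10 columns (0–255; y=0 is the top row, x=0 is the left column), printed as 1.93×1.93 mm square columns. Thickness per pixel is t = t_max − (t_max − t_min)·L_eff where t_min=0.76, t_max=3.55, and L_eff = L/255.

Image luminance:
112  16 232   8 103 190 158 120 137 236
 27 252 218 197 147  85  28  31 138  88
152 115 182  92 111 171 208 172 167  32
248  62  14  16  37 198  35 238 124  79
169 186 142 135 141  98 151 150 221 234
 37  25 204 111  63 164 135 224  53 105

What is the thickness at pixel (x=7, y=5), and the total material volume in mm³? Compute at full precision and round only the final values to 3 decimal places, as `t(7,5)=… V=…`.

span = t_max - t_min = 3.55 - 0.76 = 2.790
L(7,5) = 224, L_eff = 224/255 = 0.878431
t(7,5) = 3.55 - 2.790·0.878431 = 1.099
Σt over all 6·10 pixels = 273042/2125 ≈ 128.4903529
V = pitch²·Σt = 1.93²·273042/2125 = 478.614

t(7,5)=1.099 V=478.614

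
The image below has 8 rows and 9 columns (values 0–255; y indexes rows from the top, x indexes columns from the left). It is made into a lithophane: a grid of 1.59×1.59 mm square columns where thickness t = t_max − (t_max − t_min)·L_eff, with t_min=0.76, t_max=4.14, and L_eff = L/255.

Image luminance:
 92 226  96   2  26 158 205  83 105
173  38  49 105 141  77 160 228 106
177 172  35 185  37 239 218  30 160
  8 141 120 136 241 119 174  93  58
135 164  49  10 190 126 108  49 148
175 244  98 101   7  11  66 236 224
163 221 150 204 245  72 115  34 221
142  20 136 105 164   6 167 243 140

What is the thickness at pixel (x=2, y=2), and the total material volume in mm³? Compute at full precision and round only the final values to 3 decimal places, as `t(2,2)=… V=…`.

t(2,2)=3.676 V=448.571

span = t_max - t_min = 4.14 - 0.76 = 3.380
L(2,2) = 35, L_eff = 35/255 = 0.137255
t(2,2) = 4.14 - 3.380·0.137255 = 3.676
Σt over all 8·9 pixels = 377047/2125 ≈ 177.4338824
V = pitch²·Σt = 1.59²·377047/2125 = 448.571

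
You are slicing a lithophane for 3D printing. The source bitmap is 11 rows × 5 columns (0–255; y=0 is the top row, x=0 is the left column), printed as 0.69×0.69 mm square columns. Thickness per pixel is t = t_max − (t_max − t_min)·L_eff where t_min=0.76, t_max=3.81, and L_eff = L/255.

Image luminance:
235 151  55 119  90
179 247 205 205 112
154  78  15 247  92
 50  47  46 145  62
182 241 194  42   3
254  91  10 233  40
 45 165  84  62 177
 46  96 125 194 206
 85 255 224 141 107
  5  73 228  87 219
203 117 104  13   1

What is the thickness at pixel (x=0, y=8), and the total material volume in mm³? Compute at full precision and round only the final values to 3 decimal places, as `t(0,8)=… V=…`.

t(0,8)=2.793 V=60.554

span = t_max - t_min = 3.81 - 0.76 = 3.050
L(0,8) = 85, L_eff = 85/255 = 0.333333
t(0,8) = 3.81 - 3.050·0.333333 = 2.793
Σt over all 11·5 pixels = 648659/5100 ≈ 127.1880392
V = pitch²·Σt = 0.69²·648659/5100 = 60.554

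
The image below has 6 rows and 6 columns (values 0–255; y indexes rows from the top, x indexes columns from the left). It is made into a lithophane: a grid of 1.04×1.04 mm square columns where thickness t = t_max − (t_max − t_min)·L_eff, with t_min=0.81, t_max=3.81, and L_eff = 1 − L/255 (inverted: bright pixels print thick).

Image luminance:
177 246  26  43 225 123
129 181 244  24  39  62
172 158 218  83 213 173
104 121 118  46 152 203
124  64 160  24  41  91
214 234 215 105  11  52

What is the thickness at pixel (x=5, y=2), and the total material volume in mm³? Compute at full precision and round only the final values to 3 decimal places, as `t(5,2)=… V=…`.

t(5,2)=2.845 V=90.264

span = t_max - t_min = 3.81 - 0.81 = 3.000
L(5,2) = 173, L_eff = 1 - 173/255 = 0.321569 (inverted)
t(5,2) = 3.81 - 3.000·0.321569 = 2.845
Σt over all 6·6 pixels = 35468/425 ≈ 83.4541176
V = pitch²·Σt = 1.04²·35468/425 = 90.264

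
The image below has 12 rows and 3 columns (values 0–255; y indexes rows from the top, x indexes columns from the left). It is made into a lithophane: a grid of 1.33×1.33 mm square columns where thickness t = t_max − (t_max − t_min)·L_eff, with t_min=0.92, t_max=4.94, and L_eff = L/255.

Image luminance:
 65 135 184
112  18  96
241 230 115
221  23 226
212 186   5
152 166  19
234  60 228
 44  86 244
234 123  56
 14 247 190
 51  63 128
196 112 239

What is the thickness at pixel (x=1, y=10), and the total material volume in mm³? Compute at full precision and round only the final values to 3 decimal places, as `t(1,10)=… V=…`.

span = t_max - t_min = 4.94 - 0.92 = 4.020
L(1,10) = 63, L_eff = 63/255 = 0.247059
t(1,10) = 4.94 - 4.020·0.247059 = 3.947
Σt over all 12·3 pixels = 84767/850 ≈ 99.7258824
V = pitch²·Σt = 1.33²·84767/850 = 176.405

t(1,10)=3.947 V=176.405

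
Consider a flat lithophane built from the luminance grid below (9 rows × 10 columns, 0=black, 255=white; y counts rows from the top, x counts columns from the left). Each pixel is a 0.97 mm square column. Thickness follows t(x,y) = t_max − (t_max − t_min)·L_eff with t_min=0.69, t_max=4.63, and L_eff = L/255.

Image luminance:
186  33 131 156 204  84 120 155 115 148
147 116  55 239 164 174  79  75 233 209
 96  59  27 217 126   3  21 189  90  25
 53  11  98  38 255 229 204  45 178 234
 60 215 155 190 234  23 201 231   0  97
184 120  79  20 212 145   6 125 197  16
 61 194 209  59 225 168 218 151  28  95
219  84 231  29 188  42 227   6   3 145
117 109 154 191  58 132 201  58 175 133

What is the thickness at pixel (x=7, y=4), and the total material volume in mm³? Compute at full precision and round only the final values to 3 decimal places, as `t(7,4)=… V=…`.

span = t_max - t_min = 4.63 - 0.69 = 3.940
L(7,4) = 231, L_eff = 231/255 = 0.905882
t(7,4) = 4.63 - 3.940·0.905882 = 1.061
Σt over all 9·10 pixels = 89972/375 ≈ 239.9253333
V = pitch²·Σt = 0.97²·89972/375 = 225.746

t(7,4)=1.061 V=225.746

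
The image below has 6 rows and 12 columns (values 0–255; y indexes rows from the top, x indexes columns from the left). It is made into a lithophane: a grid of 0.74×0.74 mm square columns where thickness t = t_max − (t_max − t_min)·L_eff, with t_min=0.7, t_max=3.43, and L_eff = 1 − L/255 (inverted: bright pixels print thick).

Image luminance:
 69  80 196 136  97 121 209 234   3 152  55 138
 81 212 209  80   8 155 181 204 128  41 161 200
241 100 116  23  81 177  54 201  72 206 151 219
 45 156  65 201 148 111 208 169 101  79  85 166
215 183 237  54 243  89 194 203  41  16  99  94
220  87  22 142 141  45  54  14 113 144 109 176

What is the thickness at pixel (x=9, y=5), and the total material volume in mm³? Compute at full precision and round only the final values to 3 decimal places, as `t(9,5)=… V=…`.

span = t_max - t_min = 3.43 - 0.7 = 2.730
L(9,5) = 144, L_eff = 1 - 144/255 = 0.435294 (inverted)
t(9,5) = 3.43 - 2.730·0.435294 = 2.242
Σt over all 6·12 pixels = 63553/425 ≈ 149.5364706
V = pitch²·Σt = 0.74²·63553/425 = 81.886

t(9,5)=2.242 V=81.886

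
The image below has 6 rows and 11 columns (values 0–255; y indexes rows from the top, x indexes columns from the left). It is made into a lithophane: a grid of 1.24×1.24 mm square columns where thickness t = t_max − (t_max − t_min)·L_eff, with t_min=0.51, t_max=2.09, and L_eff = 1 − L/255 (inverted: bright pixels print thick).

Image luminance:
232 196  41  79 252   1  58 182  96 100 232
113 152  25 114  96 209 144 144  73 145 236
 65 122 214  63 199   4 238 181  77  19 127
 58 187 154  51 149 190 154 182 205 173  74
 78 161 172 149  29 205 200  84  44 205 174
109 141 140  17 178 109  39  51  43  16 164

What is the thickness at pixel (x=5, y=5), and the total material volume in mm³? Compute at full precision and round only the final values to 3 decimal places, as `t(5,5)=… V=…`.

t(5,5)=1.185 V=130.964

span = t_max - t_min = 2.09 - 0.51 = 1.580
L(5,5) = 109, L_eff = 1 - 109/255 = 0.572549 (inverted)
t(5,5) = 2.09 - 1.580·0.572549 = 1.185
Σt over all 6·11 pixels = 1085971/12750 ≈ 85.1741961
V = pitch²·Σt = 1.24²·1085971/12750 = 130.964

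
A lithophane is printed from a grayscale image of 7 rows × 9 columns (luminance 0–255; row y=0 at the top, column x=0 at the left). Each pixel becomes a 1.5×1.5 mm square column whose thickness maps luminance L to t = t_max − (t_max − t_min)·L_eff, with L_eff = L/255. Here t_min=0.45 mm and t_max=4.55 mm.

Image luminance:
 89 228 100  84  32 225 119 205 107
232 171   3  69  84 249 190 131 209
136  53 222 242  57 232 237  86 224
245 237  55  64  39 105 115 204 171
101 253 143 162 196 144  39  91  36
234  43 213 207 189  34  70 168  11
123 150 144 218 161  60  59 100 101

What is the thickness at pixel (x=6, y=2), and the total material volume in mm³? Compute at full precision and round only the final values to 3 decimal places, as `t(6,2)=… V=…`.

t(6,2)=0.739 V=330.191

span = t_max - t_min = 4.55 - 0.45 = 4.100
L(6,2) = 237, L_eff = 237/255 = 0.929412
t(6,2) = 4.55 - 4.100·0.929412 = 0.739
Σt over all 7·9 pixels = 748433/5100 ≈ 146.7515686
V = pitch²·Σt = 1.5²·748433/5100 = 330.191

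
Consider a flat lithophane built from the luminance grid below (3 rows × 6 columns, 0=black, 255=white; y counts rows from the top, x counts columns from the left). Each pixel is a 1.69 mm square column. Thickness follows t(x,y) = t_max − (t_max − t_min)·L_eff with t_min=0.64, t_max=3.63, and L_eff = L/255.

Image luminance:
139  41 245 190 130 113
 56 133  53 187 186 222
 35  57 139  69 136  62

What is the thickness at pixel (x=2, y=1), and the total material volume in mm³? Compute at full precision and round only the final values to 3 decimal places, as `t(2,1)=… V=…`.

t(2,1)=3.009 V=113.176

span = t_max - t_min = 3.63 - 0.64 = 2.990
L(2,1) = 53, L_eff = 53/255 = 0.207843
t(2,1) = 3.63 - 2.990·0.207843 = 3.009
Σt over all 3·6 pixels = 39.626
V = pitch²·Σt = 1.69²·39.626 = 113.176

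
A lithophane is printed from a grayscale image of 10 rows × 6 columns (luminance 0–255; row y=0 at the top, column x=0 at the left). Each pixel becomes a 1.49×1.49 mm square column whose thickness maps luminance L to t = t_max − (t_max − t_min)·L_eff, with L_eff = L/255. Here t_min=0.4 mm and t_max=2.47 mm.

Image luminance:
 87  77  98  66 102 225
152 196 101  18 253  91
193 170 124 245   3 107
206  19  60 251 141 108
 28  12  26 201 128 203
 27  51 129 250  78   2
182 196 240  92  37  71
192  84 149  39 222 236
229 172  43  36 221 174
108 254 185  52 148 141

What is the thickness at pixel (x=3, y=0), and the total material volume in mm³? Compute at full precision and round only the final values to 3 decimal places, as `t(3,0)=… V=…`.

span = t_max - t_min = 2.47 - 0.4 = 2.070
L(3,0) = 66, L_eff = 66/255 = 0.258824
t(3,0) = 2.47 - 2.070·0.258824 = 1.934
Σt over all 10·6 pixels = 726261/8500 ≈ 85.4424706
V = pitch²·Σt = 1.49²·726261/8500 = 189.691

t(3,0)=1.934 V=189.691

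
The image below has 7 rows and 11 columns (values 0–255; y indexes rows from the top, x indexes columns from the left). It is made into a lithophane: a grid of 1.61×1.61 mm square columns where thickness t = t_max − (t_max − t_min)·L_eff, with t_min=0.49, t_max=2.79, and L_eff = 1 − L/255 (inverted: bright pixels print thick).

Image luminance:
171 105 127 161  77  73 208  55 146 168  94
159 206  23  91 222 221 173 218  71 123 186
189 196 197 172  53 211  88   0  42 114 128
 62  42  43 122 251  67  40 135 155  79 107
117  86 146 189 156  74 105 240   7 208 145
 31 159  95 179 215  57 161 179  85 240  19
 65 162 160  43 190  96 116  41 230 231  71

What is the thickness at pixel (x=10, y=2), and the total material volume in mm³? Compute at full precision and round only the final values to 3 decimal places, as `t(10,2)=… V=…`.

t(10,2)=1.645 V=328.534

span = t_max - t_min = 2.79 - 0.49 = 2.300
L(10,2) = 128, L_eff = 1 - 128/255 = 0.498039 (inverted)
t(10,2) = 2.79 - 2.300·0.498039 = 1.645
Σt over all 7·11 pixels = 646397/5100 ≈ 126.7445098
V = pitch²·Σt = 1.61²·646397/5100 = 328.534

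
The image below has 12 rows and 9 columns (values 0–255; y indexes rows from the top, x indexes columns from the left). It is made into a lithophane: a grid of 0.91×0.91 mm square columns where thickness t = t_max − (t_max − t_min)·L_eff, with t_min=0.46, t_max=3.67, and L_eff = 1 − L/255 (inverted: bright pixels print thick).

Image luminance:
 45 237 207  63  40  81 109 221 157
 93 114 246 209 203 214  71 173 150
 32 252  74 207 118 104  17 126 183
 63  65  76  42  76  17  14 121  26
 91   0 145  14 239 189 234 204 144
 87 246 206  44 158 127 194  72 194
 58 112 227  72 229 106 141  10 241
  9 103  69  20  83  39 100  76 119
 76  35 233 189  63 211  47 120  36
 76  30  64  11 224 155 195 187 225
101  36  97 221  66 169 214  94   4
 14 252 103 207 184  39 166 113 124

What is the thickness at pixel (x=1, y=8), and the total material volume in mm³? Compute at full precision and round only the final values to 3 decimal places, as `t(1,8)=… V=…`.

span = t_max - t_min = 3.67 - 0.46 = 3.210
L(1,8) = 35, L_eff = 1 - 35/255 = 0.862745 (inverted)
t(1,8) = 3.67 - 3.210·0.862745 = 0.901
Σt over all 12·9 pixels = 1816383/8500 ≈ 213.6921176
V = pitch²·Σt = 0.91²·1816383/8500 = 176.958

t(1,8)=0.901 V=176.958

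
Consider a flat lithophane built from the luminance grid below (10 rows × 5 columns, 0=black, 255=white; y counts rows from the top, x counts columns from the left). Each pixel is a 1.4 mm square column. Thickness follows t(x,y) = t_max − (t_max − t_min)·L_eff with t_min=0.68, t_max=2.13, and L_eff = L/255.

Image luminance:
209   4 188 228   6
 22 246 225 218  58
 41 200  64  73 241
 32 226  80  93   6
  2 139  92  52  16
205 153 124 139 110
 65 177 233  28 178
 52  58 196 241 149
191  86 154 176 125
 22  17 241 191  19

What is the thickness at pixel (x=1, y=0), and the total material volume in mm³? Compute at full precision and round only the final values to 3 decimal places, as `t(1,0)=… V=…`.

span = t_max - t_min = 2.13 - 0.68 = 1.450
L(1,0) = 4, L_eff = 4/255 = 0.015686
t(1,0) = 2.13 - 1.450·0.015686 = 2.107
Σt over all 10·5 pixels = 366511/5100 ≈ 71.8649020
V = pitch²·Σt = 1.4²·366511/5100 = 140.855

t(1,0)=2.107 V=140.855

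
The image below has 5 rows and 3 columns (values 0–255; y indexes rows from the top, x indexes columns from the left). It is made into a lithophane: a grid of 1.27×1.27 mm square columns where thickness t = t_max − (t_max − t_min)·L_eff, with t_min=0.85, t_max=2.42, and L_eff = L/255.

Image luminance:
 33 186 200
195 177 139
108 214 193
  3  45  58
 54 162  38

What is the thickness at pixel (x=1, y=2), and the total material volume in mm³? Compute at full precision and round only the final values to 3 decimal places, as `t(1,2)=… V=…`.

span = t_max - t_min = 2.42 - 0.85 = 1.570
L(1,2) = 214, L_eff = 214/255 = 0.839216
t(1,2) = 2.42 - 1.570·0.839216 = 1.102
Σt over all 5·3 pixels = 128453/5100 ≈ 25.1868627
V = pitch²·Σt = 1.27²·128453/5100 = 40.624

t(1,2)=1.102 V=40.624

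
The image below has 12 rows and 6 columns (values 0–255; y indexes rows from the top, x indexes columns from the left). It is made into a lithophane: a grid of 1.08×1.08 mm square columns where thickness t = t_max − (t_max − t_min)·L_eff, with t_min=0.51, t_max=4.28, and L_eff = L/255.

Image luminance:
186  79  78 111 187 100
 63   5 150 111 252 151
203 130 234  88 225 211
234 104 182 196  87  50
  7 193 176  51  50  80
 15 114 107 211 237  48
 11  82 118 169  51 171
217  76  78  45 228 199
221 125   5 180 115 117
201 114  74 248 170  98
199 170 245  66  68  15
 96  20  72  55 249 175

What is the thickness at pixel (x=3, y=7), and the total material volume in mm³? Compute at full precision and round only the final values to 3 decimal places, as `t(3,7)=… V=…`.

span = t_max - t_min = 4.28 - 0.51 = 3.770
L(3,7) = 45, L_eff = 45/255 = 0.176471
t(3,7) = 4.28 - 3.770·0.176471 = 3.615
Σt over all 12·6 pixels = 1457069/8500 ≈ 171.4198824
V = pitch²·Σt = 1.08²·1457069/8500 = 199.944

t(3,7)=3.615 V=199.944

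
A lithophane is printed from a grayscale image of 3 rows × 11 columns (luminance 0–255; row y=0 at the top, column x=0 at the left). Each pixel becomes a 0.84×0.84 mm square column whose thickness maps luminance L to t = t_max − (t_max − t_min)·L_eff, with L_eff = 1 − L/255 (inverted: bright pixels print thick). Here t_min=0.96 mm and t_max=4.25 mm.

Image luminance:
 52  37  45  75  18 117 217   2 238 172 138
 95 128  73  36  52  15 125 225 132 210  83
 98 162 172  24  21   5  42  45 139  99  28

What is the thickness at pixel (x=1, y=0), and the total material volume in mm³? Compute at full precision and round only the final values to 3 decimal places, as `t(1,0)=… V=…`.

t(1,0)=1.437 V=50.757

span = t_max - t_min = 4.25 - 0.96 = 3.290
L(1,0) = 37, L_eff = 1 - 37/255 = 0.854902 (inverted)
t(1,0) = 4.25 - 3.290·0.854902 = 1.437
Σt over all 3·11 pixels = 30572/425 ≈ 71.9341176
V = pitch²·Σt = 0.84²·30572/425 = 50.757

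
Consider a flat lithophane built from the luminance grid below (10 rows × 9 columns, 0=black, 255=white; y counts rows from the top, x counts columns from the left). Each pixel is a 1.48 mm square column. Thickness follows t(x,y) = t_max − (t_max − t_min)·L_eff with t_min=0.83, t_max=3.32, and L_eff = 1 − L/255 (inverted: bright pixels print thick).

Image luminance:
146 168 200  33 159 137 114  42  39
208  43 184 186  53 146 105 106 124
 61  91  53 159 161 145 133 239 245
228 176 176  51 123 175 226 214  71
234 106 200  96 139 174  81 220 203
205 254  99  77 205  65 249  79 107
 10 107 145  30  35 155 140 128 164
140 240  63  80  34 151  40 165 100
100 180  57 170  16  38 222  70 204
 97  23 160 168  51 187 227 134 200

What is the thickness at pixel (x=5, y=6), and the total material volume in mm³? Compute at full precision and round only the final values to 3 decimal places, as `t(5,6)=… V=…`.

span = t_max - t_min = 3.32 - 0.83 = 2.490
L(5,6) = 155, L_eff = 1 - 155/255 = 0.392157 (inverted)
t(5,6) = 3.32 - 2.490·0.392157 = 2.344
Σt over all 10·9 pixels = 813151/4250 ≈ 191.3296471
V = pitch²·Σt = 1.48²·813151/4250 = 419.088

t(5,6)=2.344 V=419.088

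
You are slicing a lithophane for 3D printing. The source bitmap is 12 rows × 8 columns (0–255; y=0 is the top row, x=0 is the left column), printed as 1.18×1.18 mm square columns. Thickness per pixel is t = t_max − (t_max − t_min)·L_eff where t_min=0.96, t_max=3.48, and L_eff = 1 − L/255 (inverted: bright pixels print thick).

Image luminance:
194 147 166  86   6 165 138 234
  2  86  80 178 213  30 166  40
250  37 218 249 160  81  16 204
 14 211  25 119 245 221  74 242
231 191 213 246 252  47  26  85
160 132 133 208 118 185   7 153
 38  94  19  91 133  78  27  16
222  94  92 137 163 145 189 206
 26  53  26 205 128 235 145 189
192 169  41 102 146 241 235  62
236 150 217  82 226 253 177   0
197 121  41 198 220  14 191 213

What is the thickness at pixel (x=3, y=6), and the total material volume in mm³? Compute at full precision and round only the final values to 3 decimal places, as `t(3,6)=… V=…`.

span = t_max - t_min = 3.48 - 0.96 = 2.520
L(3,6) = 91, L_eff = 1 - 91/255 = 0.643137 (inverted)
t(3,6) = 3.48 - 2.520·0.643137 = 1.859
Σt over all 12·8 pixels = 472179/2125 ≈ 222.2018824
V = pitch²·Σt = 1.18²·472179/2125 = 309.394

t(3,6)=1.859 V=309.394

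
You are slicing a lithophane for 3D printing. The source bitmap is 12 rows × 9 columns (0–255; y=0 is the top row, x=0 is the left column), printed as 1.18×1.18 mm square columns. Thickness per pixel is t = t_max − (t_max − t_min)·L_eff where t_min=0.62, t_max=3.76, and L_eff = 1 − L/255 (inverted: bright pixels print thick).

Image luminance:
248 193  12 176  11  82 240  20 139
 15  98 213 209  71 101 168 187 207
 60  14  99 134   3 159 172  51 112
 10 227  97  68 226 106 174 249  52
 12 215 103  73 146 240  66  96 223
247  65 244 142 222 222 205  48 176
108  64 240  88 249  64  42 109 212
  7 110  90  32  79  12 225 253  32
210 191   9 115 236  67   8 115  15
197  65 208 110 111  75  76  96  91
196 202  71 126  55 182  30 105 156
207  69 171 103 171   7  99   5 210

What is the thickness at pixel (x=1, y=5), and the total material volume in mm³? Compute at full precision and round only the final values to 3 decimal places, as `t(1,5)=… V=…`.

span = t_max - t_min = 3.76 - 0.62 = 3.140
L(1,5) = 65, L_eff = 1 - 65/255 = 0.745098 (inverted)
t(1,5) = 3.76 - 3.140·0.745098 = 1.420
Σt over all 12·9 pixels = 1472804/6375 ≈ 231.0280784
V = pitch²·Σt = 1.18²·1472804/6375 = 321.683

t(1,5)=1.420 V=321.683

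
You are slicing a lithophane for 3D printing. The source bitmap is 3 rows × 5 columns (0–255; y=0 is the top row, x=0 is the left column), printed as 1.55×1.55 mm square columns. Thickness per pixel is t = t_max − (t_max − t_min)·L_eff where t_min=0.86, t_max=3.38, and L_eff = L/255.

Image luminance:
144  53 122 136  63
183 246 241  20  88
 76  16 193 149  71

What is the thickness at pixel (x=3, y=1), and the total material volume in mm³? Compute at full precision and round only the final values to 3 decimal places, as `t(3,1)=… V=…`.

span = t_max - t_min = 3.38 - 0.86 = 2.520
L(3,1) = 20, L_eff = 20/255 = 0.078431
t(3,1) = 3.38 - 2.520·0.078431 = 3.182
Σt over all 3·5 pixels = 139833/4250 ≈ 32.9018824
V = pitch²·Σt = 1.55²·139833/4250 = 79.047

t(3,1)=3.182 V=79.047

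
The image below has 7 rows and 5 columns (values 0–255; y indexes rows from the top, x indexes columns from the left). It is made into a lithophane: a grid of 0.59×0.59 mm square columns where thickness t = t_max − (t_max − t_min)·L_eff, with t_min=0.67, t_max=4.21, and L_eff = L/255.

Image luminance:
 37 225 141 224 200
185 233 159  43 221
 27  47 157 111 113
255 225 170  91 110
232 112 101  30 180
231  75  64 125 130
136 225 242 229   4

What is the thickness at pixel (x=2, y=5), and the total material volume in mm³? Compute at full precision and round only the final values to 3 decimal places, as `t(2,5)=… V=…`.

t(2,5)=3.322 V=26.695

span = t_max - t_min = 4.21 - 0.67 = 3.540
L(2,5) = 64, L_eff = 64/255 = 0.250980
t(2,5) = 4.21 - 3.540·0.250980 = 3.322
Σt over all 7·5 pixels = 130371/1700 ≈ 76.6888235
V = pitch²·Σt = 0.59²·130371/1700 = 26.695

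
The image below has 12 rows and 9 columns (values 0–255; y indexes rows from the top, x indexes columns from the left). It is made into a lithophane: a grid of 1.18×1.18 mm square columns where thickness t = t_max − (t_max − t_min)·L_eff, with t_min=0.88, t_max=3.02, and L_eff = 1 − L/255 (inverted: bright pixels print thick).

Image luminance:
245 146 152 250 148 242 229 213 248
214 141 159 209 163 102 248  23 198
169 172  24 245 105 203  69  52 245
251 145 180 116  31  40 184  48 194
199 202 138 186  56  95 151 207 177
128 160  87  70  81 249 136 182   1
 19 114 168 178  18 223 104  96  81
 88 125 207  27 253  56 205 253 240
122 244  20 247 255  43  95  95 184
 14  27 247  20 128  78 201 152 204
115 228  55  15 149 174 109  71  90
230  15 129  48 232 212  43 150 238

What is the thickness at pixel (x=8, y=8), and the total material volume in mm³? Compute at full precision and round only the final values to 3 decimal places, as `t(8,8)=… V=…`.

t(8,8)=2.424 V=312.777

span = t_max - t_min = 3.02 - 0.88 = 2.140
L(8,8) = 184, L_eff = 1 - 184/255 = 0.278431 (inverted)
t(8,8) = 3.02 - 2.140·0.278431 = 2.424
Σt over all 12·9 pixels = 1432027/6375 ≈ 224.6316863
V = pitch²·Σt = 1.18²·1432027/6375 = 312.777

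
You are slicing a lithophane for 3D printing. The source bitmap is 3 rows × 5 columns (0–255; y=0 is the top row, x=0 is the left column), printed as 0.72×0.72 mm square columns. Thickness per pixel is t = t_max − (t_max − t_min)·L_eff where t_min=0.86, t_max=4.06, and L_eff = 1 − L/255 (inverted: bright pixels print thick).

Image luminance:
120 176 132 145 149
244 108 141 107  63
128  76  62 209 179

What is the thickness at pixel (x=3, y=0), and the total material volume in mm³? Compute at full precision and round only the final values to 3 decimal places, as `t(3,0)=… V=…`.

t(3,0)=2.680 V=19.952

span = t_max - t_min = 4.06 - 0.86 = 3.200
L(3,0) = 145, L_eff = 1 - 145/255 = 0.431373 (inverted)
t(3,0) = 4.06 - 3.200·0.431373 = 2.680
Σt over all 3·5 pixels = 98143/2550 ≈ 38.4874510
V = pitch²·Σt = 0.72²·98143/2550 = 19.952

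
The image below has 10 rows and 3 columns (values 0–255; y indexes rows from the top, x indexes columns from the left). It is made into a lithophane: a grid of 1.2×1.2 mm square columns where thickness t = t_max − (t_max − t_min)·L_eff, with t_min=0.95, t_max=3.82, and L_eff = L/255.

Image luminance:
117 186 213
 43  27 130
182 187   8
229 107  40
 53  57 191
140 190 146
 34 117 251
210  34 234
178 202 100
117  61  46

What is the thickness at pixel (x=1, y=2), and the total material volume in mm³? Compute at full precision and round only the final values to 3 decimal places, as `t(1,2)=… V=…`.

t(1,2)=1.715 V=102.951

span = t_max - t_min = 3.82 - 0.95 = 2.870
L(1,2) = 187, L_eff = 187/255 = 0.733333
t(1,2) = 3.82 - 2.870·0.733333 = 1.715
Σt over all 10·3 pixels = 182309/2550 ≈ 71.4937255
V = pitch²·Σt = 1.2²·182309/2550 = 102.951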